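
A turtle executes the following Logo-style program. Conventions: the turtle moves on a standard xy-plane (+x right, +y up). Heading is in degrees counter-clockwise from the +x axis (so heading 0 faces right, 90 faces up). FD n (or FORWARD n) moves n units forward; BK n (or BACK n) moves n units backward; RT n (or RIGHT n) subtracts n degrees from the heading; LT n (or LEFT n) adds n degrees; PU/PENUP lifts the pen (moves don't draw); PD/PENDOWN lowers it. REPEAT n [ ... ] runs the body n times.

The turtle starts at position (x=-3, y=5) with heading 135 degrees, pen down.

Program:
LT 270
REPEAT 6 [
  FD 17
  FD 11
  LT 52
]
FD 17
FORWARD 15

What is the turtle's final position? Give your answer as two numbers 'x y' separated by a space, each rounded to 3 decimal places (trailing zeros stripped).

Answer: 3.076 5.59

Derivation:
Executing turtle program step by step:
Start: pos=(-3,5), heading=135, pen down
LT 270: heading 135 -> 45
REPEAT 6 [
  -- iteration 1/6 --
  FD 17: (-3,5) -> (9.021,17.021) [heading=45, draw]
  FD 11: (9.021,17.021) -> (16.799,24.799) [heading=45, draw]
  LT 52: heading 45 -> 97
  -- iteration 2/6 --
  FD 17: (16.799,24.799) -> (14.727,41.672) [heading=97, draw]
  FD 11: (14.727,41.672) -> (13.387,52.59) [heading=97, draw]
  LT 52: heading 97 -> 149
  -- iteration 3/6 --
  FD 17: (13.387,52.59) -> (-1.185,61.346) [heading=149, draw]
  FD 11: (-1.185,61.346) -> (-10.614,67.011) [heading=149, draw]
  LT 52: heading 149 -> 201
  -- iteration 4/6 --
  FD 17: (-10.614,67.011) -> (-26.485,60.919) [heading=201, draw]
  FD 11: (-26.485,60.919) -> (-36.754,56.977) [heading=201, draw]
  LT 52: heading 201 -> 253
  -- iteration 5/6 --
  FD 17: (-36.754,56.977) -> (-41.725,40.72) [heading=253, draw]
  FD 11: (-41.725,40.72) -> (-44.941,30.201) [heading=253, draw]
  LT 52: heading 253 -> 305
  -- iteration 6/6 --
  FD 17: (-44.941,30.201) -> (-35.19,16.275) [heading=305, draw]
  FD 11: (-35.19,16.275) -> (-28.881,7.264) [heading=305, draw]
  LT 52: heading 305 -> 357
]
FD 17: (-28.881,7.264) -> (-11.904,6.375) [heading=357, draw]
FD 15: (-11.904,6.375) -> (3.076,5.59) [heading=357, draw]
Final: pos=(3.076,5.59), heading=357, 14 segment(s) drawn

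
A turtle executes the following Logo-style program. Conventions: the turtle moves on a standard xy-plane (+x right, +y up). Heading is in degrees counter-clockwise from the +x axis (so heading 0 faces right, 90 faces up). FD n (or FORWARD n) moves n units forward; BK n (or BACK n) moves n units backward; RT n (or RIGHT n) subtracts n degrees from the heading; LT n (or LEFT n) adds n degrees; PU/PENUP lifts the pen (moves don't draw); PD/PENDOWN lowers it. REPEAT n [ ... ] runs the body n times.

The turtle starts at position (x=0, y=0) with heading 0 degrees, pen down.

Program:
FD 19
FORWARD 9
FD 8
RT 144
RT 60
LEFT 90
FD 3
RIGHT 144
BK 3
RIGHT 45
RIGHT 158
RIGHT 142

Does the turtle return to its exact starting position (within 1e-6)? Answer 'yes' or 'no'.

Answer: no

Derivation:
Executing turtle program step by step:
Start: pos=(0,0), heading=0, pen down
FD 19: (0,0) -> (19,0) [heading=0, draw]
FD 9: (19,0) -> (28,0) [heading=0, draw]
FD 8: (28,0) -> (36,0) [heading=0, draw]
RT 144: heading 0 -> 216
RT 60: heading 216 -> 156
LT 90: heading 156 -> 246
FD 3: (36,0) -> (34.78,-2.741) [heading=246, draw]
RT 144: heading 246 -> 102
BK 3: (34.78,-2.741) -> (35.404,-5.675) [heading=102, draw]
RT 45: heading 102 -> 57
RT 158: heading 57 -> 259
RT 142: heading 259 -> 117
Final: pos=(35.404,-5.675), heading=117, 5 segment(s) drawn

Start position: (0, 0)
Final position: (35.404, -5.675)
Distance = 35.855; >= 1e-6 -> NOT closed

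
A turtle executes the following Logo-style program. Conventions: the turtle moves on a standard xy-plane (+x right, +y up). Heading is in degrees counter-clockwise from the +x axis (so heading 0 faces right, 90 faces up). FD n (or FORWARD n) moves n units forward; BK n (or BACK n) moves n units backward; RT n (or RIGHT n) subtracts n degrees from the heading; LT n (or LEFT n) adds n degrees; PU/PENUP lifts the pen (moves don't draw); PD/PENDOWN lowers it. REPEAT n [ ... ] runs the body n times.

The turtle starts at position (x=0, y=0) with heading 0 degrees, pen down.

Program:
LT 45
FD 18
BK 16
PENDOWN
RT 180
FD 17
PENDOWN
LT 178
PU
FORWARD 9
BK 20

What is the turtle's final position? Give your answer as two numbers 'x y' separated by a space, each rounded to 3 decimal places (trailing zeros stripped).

Executing turtle program step by step:
Start: pos=(0,0), heading=0, pen down
LT 45: heading 0 -> 45
FD 18: (0,0) -> (12.728,12.728) [heading=45, draw]
BK 16: (12.728,12.728) -> (1.414,1.414) [heading=45, draw]
PD: pen down
RT 180: heading 45 -> 225
FD 17: (1.414,1.414) -> (-10.607,-10.607) [heading=225, draw]
PD: pen down
LT 178: heading 225 -> 43
PU: pen up
FD 9: (-10.607,-10.607) -> (-4.024,-4.469) [heading=43, move]
BK 20: (-4.024,-4.469) -> (-18.651,-18.109) [heading=43, move]
Final: pos=(-18.651,-18.109), heading=43, 3 segment(s) drawn

Answer: -18.651 -18.109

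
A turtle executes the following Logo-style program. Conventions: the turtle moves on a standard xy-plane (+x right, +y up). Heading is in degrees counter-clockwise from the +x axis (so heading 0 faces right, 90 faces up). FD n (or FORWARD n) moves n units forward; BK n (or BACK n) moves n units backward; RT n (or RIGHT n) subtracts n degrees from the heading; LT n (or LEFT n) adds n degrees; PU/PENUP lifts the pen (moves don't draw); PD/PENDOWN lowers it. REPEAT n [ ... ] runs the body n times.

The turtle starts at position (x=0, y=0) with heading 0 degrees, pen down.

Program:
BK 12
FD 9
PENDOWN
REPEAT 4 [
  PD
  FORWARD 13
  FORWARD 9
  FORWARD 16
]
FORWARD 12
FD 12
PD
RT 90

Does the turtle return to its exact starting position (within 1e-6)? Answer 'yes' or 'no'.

Answer: no

Derivation:
Executing turtle program step by step:
Start: pos=(0,0), heading=0, pen down
BK 12: (0,0) -> (-12,0) [heading=0, draw]
FD 9: (-12,0) -> (-3,0) [heading=0, draw]
PD: pen down
REPEAT 4 [
  -- iteration 1/4 --
  PD: pen down
  FD 13: (-3,0) -> (10,0) [heading=0, draw]
  FD 9: (10,0) -> (19,0) [heading=0, draw]
  FD 16: (19,0) -> (35,0) [heading=0, draw]
  -- iteration 2/4 --
  PD: pen down
  FD 13: (35,0) -> (48,0) [heading=0, draw]
  FD 9: (48,0) -> (57,0) [heading=0, draw]
  FD 16: (57,0) -> (73,0) [heading=0, draw]
  -- iteration 3/4 --
  PD: pen down
  FD 13: (73,0) -> (86,0) [heading=0, draw]
  FD 9: (86,0) -> (95,0) [heading=0, draw]
  FD 16: (95,0) -> (111,0) [heading=0, draw]
  -- iteration 4/4 --
  PD: pen down
  FD 13: (111,0) -> (124,0) [heading=0, draw]
  FD 9: (124,0) -> (133,0) [heading=0, draw]
  FD 16: (133,0) -> (149,0) [heading=0, draw]
]
FD 12: (149,0) -> (161,0) [heading=0, draw]
FD 12: (161,0) -> (173,0) [heading=0, draw]
PD: pen down
RT 90: heading 0 -> 270
Final: pos=(173,0), heading=270, 16 segment(s) drawn

Start position: (0, 0)
Final position: (173, 0)
Distance = 173; >= 1e-6 -> NOT closed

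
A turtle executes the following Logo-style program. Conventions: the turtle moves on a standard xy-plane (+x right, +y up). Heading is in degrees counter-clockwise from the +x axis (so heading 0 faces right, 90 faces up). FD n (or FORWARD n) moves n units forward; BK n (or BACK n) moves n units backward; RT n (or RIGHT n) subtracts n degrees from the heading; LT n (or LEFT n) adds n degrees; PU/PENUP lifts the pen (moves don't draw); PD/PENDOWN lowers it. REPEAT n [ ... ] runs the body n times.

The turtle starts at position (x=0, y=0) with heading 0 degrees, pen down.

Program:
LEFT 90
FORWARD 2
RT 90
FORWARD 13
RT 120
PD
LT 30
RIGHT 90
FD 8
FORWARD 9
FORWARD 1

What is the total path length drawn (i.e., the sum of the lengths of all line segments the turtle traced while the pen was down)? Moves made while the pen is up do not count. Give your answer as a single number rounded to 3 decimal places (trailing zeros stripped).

Executing turtle program step by step:
Start: pos=(0,0), heading=0, pen down
LT 90: heading 0 -> 90
FD 2: (0,0) -> (0,2) [heading=90, draw]
RT 90: heading 90 -> 0
FD 13: (0,2) -> (13,2) [heading=0, draw]
RT 120: heading 0 -> 240
PD: pen down
LT 30: heading 240 -> 270
RT 90: heading 270 -> 180
FD 8: (13,2) -> (5,2) [heading=180, draw]
FD 9: (5,2) -> (-4,2) [heading=180, draw]
FD 1: (-4,2) -> (-5,2) [heading=180, draw]
Final: pos=(-5,2), heading=180, 5 segment(s) drawn

Segment lengths:
  seg 1: (0,0) -> (0,2), length = 2
  seg 2: (0,2) -> (13,2), length = 13
  seg 3: (13,2) -> (5,2), length = 8
  seg 4: (5,2) -> (-4,2), length = 9
  seg 5: (-4,2) -> (-5,2), length = 1
Total = 33

Answer: 33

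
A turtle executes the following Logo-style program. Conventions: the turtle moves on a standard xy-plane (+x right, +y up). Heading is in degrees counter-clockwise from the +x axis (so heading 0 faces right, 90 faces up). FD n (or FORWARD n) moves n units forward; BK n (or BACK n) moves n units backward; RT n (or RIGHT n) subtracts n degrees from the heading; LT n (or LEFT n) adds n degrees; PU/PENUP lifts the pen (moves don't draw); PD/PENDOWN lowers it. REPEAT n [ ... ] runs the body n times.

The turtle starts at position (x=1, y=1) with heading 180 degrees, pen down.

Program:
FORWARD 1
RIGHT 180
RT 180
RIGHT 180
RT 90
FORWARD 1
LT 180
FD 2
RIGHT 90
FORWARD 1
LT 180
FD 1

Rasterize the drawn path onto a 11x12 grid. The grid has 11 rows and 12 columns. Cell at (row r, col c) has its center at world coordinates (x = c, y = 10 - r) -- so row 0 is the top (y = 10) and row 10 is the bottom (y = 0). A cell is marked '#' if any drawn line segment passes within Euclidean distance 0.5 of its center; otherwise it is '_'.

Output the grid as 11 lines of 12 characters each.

Answer: ____________
____________
____________
____________
____________
____________
____________
____________
##__________
##__________
#___________

Derivation:
Segment 0: (1,1) -> (0,1)
Segment 1: (0,1) -> (0,0)
Segment 2: (0,0) -> (-0,2)
Segment 3: (-0,2) -> (1,2)
Segment 4: (1,2) -> (-0,2)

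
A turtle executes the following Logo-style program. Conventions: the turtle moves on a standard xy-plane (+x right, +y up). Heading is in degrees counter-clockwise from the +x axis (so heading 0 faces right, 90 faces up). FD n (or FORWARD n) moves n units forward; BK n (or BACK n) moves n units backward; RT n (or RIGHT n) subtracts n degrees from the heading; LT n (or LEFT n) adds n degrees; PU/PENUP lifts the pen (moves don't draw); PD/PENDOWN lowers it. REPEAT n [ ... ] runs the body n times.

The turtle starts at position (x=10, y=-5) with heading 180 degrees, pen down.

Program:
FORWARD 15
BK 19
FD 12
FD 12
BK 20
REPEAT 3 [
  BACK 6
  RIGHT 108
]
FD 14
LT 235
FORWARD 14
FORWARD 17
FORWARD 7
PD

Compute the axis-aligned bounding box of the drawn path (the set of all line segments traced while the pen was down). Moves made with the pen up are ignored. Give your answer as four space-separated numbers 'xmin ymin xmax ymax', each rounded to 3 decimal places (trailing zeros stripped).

Executing turtle program step by step:
Start: pos=(10,-5), heading=180, pen down
FD 15: (10,-5) -> (-5,-5) [heading=180, draw]
BK 19: (-5,-5) -> (14,-5) [heading=180, draw]
FD 12: (14,-5) -> (2,-5) [heading=180, draw]
FD 12: (2,-5) -> (-10,-5) [heading=180, draw]
BK 20: (-10,-5) -> (10,-5) [heading=180, draw]
REPEAT 3 [
  -- iteration 1/3 --
  BK 6: (10,-5) -> (16,-5) [heading=180, draw]
  RT 108: heading 180 -> 72
  -- iteration 2/3 --
  BK 6: (16,-5) -> (14.146,-10.706) [heading=72, draw]
  RT 108: heading 72 -> 324
  -- iteration 3/3 --
  BK 6: (14.146,-10.706) -> (9.292,-7.18) [heading=324, draw]
  RT 108: heading 324 -> 216
]
FD 14: (9.292,-7.18) -> (-2.034,-15.409) [heading=216, draw]
LT 235: heading 216 -> 91
FD 14: (-2.034,-15.409) -> (-2.279,-1.411) [heading=91, draw]
FD 17: (-2.279,-1.411) -> (-2.575,15.587) [heading=91, draw]
FD 7: (-2.575,15.587) -> (-2.698,22.586) [heading=91, draw]
PD: pen down
Final: pos=(-2.698,22.586), heading=91, 12 segment(s) drawn

Segment endpoints: x in {-10, -5, -2.698, -2.575, -2.279, -2.034, 2, 9.292, 10, 14, 14.146, 16}, y in {-15.409, -10.706, -7.18, -5, -5, -5, -5, -5, -1.411, 15.587, 22.586}
xmin=-10, ymin=-15.409, xmax=16, ymax=22.586

Answer: -10 -15.409 16 22.586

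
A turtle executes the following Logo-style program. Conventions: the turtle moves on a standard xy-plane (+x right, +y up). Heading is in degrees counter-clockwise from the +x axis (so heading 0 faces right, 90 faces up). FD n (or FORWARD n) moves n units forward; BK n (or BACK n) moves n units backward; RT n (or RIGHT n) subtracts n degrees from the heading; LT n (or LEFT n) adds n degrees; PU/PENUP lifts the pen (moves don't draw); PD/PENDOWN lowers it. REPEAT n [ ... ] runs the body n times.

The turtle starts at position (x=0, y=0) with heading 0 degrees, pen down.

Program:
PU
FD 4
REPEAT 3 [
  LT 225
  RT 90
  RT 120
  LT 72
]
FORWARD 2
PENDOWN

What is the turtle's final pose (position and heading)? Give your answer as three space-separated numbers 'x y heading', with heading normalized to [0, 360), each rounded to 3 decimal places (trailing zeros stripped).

Answer: 3.687 -1.975 261

Derivation:
Executing turtle program step by step:
Start: pos=(0,0), heading=0, pen down
PU: pen up
FD 4: (0,0) -> (4,0) [heading=0, move]
REPEAT 3 [
  -- iteration 1/3 --
  LT 225: heading 0 -> 225
  RT 90: heading 225 -> 135
  RT 120: heading 135 -> 15
  LT 72: heading 15 -> 87
  -- iteration 2/3 --
  LT 225: heading 87 -> 312
  RT 90: heading 312 -> 222
  RT 120: heading 222 -> 102
  LT 72: heading 102 -> 174
  -- iteration 3/3 --
  LT 225: heading 174 -> 39
  RT 90: heading 39 -> 309
  RT 120: heading 309 -> 189
  LT 72: heading 189 -> 261
]
FD 2: (4,0) -> (3.687,-1.975) [heading=261, move]
PD: pen down
Final: pos=(3.687,-1.975), heading=261, 0 segment(s) drawn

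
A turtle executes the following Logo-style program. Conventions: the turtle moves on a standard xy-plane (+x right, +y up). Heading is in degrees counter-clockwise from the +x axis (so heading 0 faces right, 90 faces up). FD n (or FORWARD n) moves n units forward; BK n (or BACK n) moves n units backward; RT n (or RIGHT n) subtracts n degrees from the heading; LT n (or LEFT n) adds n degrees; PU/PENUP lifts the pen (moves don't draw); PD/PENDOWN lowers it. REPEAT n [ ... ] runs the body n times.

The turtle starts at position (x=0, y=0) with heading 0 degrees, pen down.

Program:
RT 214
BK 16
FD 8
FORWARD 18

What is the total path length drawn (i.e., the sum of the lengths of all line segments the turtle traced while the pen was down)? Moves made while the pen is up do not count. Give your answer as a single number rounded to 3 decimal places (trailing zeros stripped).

Executing turtle program step by step:
Start: pos=(0,0), heading=0, pen down
RT 214: heading 0 -> 146
BK 16: (0,0) -> (13.265,-8.947) [heading=146, draw]
FD 8: (13.265,-8.947) -> (6.632,-4.474) [heading=146, draw]
FD 18: (6.632,-4.474) -> (-8.29,5.592) [heading=146, draw]
Final: pos=(-8.29,5.592), heading=146, 3 segment(s) drawn

Segment lengths:
  seg 1: (0,0) -> (13.265,-8.947), length = 16
  seg 2: (13.265,-8.947) -> (6.632,-4.474), length = 8
  seg 3: (6.632,-4.474) -> (-8.29,5.592), length = 18
Total = 42

Answer: 42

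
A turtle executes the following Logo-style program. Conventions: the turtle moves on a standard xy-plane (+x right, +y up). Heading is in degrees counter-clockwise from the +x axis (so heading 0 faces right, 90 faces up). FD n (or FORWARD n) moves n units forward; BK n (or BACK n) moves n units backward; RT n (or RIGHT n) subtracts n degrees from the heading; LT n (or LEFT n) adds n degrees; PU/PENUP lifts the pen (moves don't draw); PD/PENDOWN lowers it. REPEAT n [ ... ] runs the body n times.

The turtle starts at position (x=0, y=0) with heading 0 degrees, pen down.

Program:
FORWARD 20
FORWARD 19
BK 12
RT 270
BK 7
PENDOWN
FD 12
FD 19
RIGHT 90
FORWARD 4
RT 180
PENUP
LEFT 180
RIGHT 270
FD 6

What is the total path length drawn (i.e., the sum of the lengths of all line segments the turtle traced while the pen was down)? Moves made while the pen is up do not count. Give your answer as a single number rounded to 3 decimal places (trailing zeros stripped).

Answer: 93

Derivation:
Executing turtle program step by step:
Start: pos=(0,0), heading=0, pen down
FD 20: (0,0) -> (20,0) [heading=0, draw]
FD 19: (20,0) -> (39,0) [heading=0, draw]
BK 12: (39,0) -> (27,0) [heading=0, draw]
RT 270: heading 0 -> 90
BK 7: (27,0) -> (27,-7) [heading=90, draw]
PD: pen down
FD 12: (27,-7) -> (27,5) [heading=90, draw]
FD 19: (27,5) -> (27,24) [heading=90, draw]
RT 90: heading 90 -> 0
FD 4: (27,24) -> (31,24) [heading=0, draw]
RT 180: heading 0 -> 180
PU: pen up
LT 180: heading 180 -> 0
RT 270: heading 0 -> 90
FD 6: (31,24) -> (31,30) [heading=90, move]
Final: pos=(31,30), heading=90, 7 segment(s) drawn

Segment lengths:
  seg 1: (0,0) -> (20,0), length = 20
  seg 2: (20,0) -> (39,0), length = 19
  seg 3: (39,0) -> (27,0), length = 12
  seg 4: (27,0) -> (27,-7), length = 7
  seg 5: (27,-7) -> (27,5), length = 12
  seg 6: (27,5) -> (27,24), length = 19
  seg 7: (27,24) -> (31,24), length = 4
Total = 93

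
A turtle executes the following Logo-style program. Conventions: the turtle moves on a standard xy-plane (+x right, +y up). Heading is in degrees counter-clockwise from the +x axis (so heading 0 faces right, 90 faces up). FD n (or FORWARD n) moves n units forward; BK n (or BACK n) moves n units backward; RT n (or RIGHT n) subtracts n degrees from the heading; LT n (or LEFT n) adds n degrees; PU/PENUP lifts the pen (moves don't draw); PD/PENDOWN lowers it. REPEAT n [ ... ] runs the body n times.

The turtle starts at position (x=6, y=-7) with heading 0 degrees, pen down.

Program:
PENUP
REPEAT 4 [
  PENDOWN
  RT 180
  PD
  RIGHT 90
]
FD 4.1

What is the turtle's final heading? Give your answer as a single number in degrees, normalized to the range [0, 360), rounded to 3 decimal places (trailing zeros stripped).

Executing turtle program step by step:
Start: pos=(6,-7), heading=0, pen down
PU: pen up
REPEAT 4 [
  -- iteration 1/4 --
  PD: pen down
  RT 180: heading 0 -> 180
  PD: pen down
  RT 90: heading 180 -> 90
  -- iteration 2/4 --
  PD: pen down
  RT 180: heading 90 -> 270
  PD: pen down
  RT 90: heading 270 -> 180
  -- iteration 3/4 --
  PD: pen down
  RT 180: heading 180 -> 0
  PD: pen down
  RT 90: heading 0 -> 270
  -- iteration 4/4 --
  PD: pen down
  RT 180: heading 270 -> 90
  PD: pen down
  RT 90: heading 90 -> 0
]
FD 4.1: (6,-7) -> (10.1,-7) [heading=0, draw]
Final: pos=(10.1,-7), heading=0, 1 segment(s) drawn

Answer: 0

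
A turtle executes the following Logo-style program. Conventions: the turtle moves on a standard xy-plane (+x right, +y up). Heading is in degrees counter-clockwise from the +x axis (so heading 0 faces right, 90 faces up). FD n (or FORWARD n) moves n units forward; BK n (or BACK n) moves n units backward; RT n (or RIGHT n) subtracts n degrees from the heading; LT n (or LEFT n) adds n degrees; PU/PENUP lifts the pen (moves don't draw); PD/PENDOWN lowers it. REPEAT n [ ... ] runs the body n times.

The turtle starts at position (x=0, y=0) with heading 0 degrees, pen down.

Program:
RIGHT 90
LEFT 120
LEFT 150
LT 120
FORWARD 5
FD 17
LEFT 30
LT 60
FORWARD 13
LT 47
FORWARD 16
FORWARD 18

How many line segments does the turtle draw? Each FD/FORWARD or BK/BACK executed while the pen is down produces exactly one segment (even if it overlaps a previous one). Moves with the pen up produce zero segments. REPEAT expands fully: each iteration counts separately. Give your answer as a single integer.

Executing turtle program step by step:
Start: pos=(0,0), heading=0, pen down
RT 90: heading 0 -> 270
LT 120: heading 270 -> 30
LT 150: heading 30 -> 180
LT 120: heading 180 -> 300
FD 5: (0,0) -> (2.5,-4.33) [heading=300, draw]
FD 17: (2.5,-4.33) -> (11,-19.053) [heading=300, draw]
LT 30: heading 300 -> 330
LT 60: heading 330 -> 30
FD 13: (11,-19.053) -> (22.258,-12.553) [heading=30, draw]
LT 47: heading 30 -> 77
FD 16: (22.258,-12.553) -> (25.858,3.037) [heading=77, draw]
FD 18: (25.858,3.037) -> (29.907,20.576) [heading=77, draw]
Final: pos=(29.907,20.576), heading=77, 5 segment(s) drawn
Segments drawn: 5

Answer: 5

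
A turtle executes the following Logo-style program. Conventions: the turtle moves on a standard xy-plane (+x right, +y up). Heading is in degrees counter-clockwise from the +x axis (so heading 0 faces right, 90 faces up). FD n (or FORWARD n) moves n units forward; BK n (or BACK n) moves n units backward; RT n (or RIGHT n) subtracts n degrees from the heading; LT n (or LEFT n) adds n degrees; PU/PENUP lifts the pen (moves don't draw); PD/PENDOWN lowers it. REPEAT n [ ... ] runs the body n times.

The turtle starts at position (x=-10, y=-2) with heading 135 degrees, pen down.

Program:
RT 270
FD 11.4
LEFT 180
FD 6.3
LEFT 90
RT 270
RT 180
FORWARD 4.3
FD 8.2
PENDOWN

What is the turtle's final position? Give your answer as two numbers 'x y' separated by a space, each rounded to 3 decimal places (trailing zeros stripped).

Answer: -4.767 3.233

Derivation:
Executing turtle program step by step:
Start: pos=(-10,-2), heading=135, pen down
RT 270: heading 135 -> 225
FD 11.4: (-10,-2) -> (-18.061,-10.061) [heading=225, draw]
LT 180: heading 225 -> 45
FD 6.3: (-18.061,-10.061) -> (-13.606,-5.606) [heading=45, draw]
LT 90: heading 45 -> 135
RT 270: heading 135 -> 225
RT 180: heading 225 -> 45
FD 4.3: (-13.606,-5.606) -> (-10.566,-2.566) [heading=45, draw]
FD 8.2: (-10.566,-2.566) -> (-4.767,3.233) [heading=45, draw]
PD: pen down
Final: pos=(-4.767,3.233), heading=45, 4 segment(s) drawn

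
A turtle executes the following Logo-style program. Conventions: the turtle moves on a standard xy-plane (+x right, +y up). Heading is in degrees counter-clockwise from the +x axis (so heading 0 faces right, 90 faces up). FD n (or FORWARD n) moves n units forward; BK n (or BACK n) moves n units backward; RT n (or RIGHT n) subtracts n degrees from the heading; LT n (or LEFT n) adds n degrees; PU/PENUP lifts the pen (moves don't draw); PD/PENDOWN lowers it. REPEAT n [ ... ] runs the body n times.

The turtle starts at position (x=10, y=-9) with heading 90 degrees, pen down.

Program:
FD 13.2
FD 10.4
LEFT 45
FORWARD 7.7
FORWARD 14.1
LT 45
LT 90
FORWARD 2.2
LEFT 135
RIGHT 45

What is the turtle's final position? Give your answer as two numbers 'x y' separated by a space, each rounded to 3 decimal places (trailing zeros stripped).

Answer: -5.415 27.815

Derivation:
Executing turtle program step by step:
Start: pos=(10,-9), heading=90, pen down
FD 13.2: (10,-9) -> (10,4.2) [heading=90, draw]
FD 10.4: (10,4.2) -> (10,14.6) [heading=90, draw]
LT 45: heading 90 -> 135
FD 7.7: (10,14.6) -> (4.555,20.045) [heading=135, draw]
FD 14.1: (4.555,20.045) -> (-5.415,30.015) [heading=135, draw]
LT 45: heading 135 -> 180
LT 90: heading 180 -> 270
FD 2.2: (-5.415,30.015) -> (-5.415,27.815) [heading=270, draw]
LT 135: heading 270 -> 45
RT 45: heading 45 -> 0
Final: pos=(-5.415,27.815), heading=0, 5 segment(s) drawn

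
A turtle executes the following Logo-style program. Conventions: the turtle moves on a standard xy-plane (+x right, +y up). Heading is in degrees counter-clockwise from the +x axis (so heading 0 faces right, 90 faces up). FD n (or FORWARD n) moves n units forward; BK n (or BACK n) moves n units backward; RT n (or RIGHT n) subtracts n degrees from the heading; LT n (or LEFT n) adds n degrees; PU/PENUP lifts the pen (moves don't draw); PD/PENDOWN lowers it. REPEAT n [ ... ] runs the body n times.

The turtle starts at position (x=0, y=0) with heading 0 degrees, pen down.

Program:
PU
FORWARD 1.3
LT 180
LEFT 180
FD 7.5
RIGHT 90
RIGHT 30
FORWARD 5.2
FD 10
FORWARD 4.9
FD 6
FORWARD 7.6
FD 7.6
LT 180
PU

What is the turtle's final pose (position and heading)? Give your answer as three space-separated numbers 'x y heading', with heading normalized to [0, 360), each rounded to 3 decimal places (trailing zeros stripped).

Answer: -11.85 -35.767 60

Derivation:
Executing turtle program step by step:
Start: pos=(0,0), heading=0, pen down
PU: pen up
FD 1.3: (0,0) -> (1.3,0) [heading=0, move]
LT 180: heading 0 -> 180
LT 180: heading 180 -> 0
FD 7.5: (1.3,0) -> (8.8,0) [heading=0, move]
RT 90: heading 0 -> 270
RT 30: heading 270 -> 240
FD 5.2: (8.8,0) -> (6.2,-4.503) [heading=240, move]
FD 10: (6.2,-4.503) -> (1.2,-13.164) [heading=240, move]
FD 4.9: (1.2,-13.164) -> (-1.25,-17.407) [heading=240, move]
FD 6: (-1.25,-17.407) -> (-4.25,-22.603) [heading=240, move]
FD 7.6: (-4.25,-22.603) -> (-8.05,-29.185) [heading=240, move]
FD 7.6: (-8.05,-29.185) -> (-11.85,-35.767) [heading=240, move]
LT 180: heading 240 -> 60
PU: pen up
Final: pos=(-11.85,-35.767), heading=60, 0 segment(s) drawn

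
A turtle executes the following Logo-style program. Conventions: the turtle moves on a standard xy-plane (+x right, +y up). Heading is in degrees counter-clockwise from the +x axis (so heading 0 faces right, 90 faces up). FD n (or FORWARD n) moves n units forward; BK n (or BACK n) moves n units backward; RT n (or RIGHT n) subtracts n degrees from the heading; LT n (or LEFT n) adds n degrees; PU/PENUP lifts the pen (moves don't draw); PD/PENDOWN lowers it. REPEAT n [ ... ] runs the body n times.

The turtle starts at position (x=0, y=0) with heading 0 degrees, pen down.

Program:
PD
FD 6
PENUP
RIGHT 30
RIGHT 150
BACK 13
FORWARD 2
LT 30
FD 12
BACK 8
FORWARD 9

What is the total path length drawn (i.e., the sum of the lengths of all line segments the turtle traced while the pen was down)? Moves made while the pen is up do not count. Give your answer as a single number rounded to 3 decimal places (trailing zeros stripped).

Executing turtle program step by step:
Start: pos=(0,0), heading=0, pen down
PD: pen down
FD 6: (0,0) -> (6,0) [heading=0, draw]
PU: pen up
RT 30: heading 0 -> 330
RT 150: heading 330 -> 180
BK 13: (6,0) -> (19,0) [heading=180, move]
FD 2: (19,0) -> (17,0) [heading=180, move]
LT 30: heading 180 -> 210
FD 12: (17,0) -> (6.608,-6) [heading=210, move]
BK 8: (6.608,-6) -> (13.536,-2) [heading=210, move]
FD 9: (13.536,-2) -> (5.742,-6.5) [heading=210, move]
Final: pos=(5.742,-6.5), heading=210, 1 segment(s) drawn

Segment lengths:
  seg 1: (0,0) -> (6,0), length = 6
Total = 6

Answer: 6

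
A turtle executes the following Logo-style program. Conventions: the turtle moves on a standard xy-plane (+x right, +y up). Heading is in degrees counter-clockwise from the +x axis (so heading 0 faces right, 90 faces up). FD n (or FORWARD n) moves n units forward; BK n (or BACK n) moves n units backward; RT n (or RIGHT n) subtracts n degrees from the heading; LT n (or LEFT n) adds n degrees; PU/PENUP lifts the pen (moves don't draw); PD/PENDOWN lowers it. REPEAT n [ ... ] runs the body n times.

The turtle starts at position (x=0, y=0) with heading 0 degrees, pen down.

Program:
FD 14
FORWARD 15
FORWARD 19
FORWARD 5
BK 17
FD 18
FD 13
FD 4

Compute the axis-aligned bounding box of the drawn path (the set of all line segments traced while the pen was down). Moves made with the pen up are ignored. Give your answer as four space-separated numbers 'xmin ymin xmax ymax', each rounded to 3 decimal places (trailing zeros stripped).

Executing turtle program step by step:
Start: pos=(0,0), heading=0, pen down
FD 14: (0,0) -> (14,0) [heading=0, draw]
FD 15: (14,0) -> (29,0) [heading=0, draw]
FD 19: (29,0) -> (48,0) [heading=0, draw]
FD 5: (48,0) -> (53,0) [heading=0, draw]
BK 17: (53,0) -> (36,0) [heading=0, draw]
FD 18: (36,0) -> (54,0) [heading=0, draw]
FD 13: (54,0) -> (67,0) [heading=0, draw]
FD 4: (67,0) -> (71,0) [heading=0, draw]
Final: pos=(71,0), heading=0, 8 segment(s) drawn

Segment endpoints: x in {0, 14, 29, 36, 48, 53, 54, 67, 71}, y in {0}
xmin=0, ymin=0, xmax=71, ymax=0

Answer: 0 0 71 0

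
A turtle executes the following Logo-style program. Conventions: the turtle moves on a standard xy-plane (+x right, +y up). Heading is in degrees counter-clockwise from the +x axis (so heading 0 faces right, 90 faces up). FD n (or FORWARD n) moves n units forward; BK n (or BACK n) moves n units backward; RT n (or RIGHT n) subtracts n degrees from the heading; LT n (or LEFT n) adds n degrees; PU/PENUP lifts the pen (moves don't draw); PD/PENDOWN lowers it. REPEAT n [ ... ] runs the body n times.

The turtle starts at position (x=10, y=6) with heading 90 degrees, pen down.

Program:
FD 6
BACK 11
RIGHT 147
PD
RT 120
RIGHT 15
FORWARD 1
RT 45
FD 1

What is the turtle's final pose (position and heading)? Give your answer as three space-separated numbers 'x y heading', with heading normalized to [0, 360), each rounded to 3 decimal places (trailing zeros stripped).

Answer: 8.477 2.047 123

Derivation:
Executing turtle program step by step:
Start: pos=(10,6), heading=90, pen down
FD 6: (10,6) -> (10,12) [heading=90, draw]
BK 11: (10,12) -> (10,1) [heading=90, draw]
RT 147: heading 90 -> 303
PD: pen down
RT 120: heading 303 -> 183
RT 15: heading 183 -> 168
FD 1: (10,1) -> (9.022,1.208) [heading=168, draw]
RT 45: heading 168 -> 123
FD 1: (9.022,1.208) -> (8.477,2.047) [heading=123, draw]
Final: pos=(8.477,2.047), heading=123, 4 segment(s) drawn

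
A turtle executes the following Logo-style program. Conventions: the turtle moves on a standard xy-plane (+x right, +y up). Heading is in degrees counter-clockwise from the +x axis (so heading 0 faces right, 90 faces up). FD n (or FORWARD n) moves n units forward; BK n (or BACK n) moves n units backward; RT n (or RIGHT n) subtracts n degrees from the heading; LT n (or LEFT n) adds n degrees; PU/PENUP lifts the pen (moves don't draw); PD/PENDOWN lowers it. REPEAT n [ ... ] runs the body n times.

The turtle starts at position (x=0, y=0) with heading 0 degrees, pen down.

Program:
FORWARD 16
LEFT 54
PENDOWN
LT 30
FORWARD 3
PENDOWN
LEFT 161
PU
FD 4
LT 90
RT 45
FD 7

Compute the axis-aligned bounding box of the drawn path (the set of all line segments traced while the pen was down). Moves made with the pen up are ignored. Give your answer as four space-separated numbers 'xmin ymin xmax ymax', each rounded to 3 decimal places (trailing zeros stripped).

Executing turtle program step by step:
Start: pos=(0,0), heading=0, pen down
FD 16: (0,0) -> (16,0) [heading=0, draw]
LT 54: heading 0 -> 54
PD: pen down
LT 30: heading 54 -> 84
FD 3: (16,0) -> (16.314,2.984) [heading=84, draw]
PD: pen down
LT 161: heading 84 -> 245
PU: pen up
FD 4: (16.314,2.984) -> (14.623,-0.642) [heading=245, move]
LT 90: heading 245 -> 335
RT 45: heading 335 -> 290
FD 7: (14.623,-0.642) -> (17.017,-7.22) [heading=290, move]
Final: pos=(17.017,-7.22), heading=290, 2 segment(s) drawn

Segment endpoints: x in {0, 16, 16.314}, y in {0, 2.984}
xmin=0, ymin=0, xmax=16.314, ymax=2.984

Answer: 0 0 16.314 2.984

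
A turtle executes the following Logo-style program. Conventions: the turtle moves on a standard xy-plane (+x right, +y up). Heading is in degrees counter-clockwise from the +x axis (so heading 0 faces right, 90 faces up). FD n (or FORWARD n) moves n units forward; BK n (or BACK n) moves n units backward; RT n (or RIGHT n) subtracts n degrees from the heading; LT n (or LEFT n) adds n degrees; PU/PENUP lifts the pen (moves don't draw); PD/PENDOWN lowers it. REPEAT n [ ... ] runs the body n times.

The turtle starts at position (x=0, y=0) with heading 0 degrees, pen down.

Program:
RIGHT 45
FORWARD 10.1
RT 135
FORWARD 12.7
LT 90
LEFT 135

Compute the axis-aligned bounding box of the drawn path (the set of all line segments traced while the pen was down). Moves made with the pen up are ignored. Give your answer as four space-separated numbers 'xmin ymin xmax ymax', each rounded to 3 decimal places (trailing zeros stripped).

Executing turtle program step by step:
Start: pos=(0,0), heading=0, pen down
RT 45: heading 0 -> 315
FD 10.1: (0,0) -> (7.142,-7.142) [heading=315, draw]
RT 135: heading 315 -> 180
FD 12.7: (7.142,-7.142) -> (-5.558,-7.142) [heading=180, draw]
LT 90: heading 180 -> 270
LT 135: heading 270 -> 45
Final: pos=(-5.558,-7.142), heading=45, 2 segment(s) drawn

Segment endpoints: x in {-5.558, 0, 7.142}, y in {-7.142, -7.142, 0}
xmin=-5.558, ymin=-7.142, xmax=7.142, ymax=0

Answer: -5.558 -7.142 7.142 0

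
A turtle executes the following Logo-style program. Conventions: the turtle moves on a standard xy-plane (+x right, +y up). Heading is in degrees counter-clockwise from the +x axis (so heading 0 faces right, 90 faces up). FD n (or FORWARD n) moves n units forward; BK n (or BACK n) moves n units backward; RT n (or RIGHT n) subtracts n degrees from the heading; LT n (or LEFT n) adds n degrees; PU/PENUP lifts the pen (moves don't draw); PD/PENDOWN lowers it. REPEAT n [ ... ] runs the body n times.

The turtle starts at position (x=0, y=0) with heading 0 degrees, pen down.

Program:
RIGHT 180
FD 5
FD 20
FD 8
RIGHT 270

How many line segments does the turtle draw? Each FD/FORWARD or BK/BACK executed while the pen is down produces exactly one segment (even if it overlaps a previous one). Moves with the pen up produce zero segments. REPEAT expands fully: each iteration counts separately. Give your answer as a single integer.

Executing turtle program step by step:
Start: pos=(0,0), heading=0, pen down
RT 180: heading 0 -> 180
FD 5: (0,0) -> (-5,0) [heading=180, draw]
FD 20: (-5,0) -> (-25,0) [heading=180, draw]
FD 8: (-25,0) -> (-33,0) [heading=180, draw]
RT 270: heading 180 -> 270
Final: pos=(-33,0), heading=270, 3 segment(s) drawn
Segments drawn: 3

Answer: 3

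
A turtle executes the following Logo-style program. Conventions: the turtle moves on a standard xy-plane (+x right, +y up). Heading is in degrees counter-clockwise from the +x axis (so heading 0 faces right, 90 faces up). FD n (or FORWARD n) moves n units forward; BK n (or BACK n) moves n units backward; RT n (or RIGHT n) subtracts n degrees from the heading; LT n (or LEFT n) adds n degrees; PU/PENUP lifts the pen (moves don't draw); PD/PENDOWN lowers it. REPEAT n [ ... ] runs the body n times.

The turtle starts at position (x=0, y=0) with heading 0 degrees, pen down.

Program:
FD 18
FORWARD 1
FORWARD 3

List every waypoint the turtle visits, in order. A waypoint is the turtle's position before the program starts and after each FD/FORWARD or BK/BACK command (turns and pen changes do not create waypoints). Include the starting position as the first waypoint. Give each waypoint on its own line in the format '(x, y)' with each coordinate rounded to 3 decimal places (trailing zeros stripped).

Executing turtle program step by step:
Start: pos=(0,0), heading=0, pen down
FD 18: (0,0) -> (18,0) [heading=0, draw]
FD 1: (18,0) -> (19,0) [heading=0, draw]
FD 3: (19,0) -> (22,0) [heading=0, draw]
Final: pos=(22,0), heading=0, 3 segment(s) drawn
Waypoints (4 total):
(0, 0)
(18, 0)
(19, 0)
(22, 0)

Answer: (0, 0)
(18, 0)
(19, 0)
(22, 0)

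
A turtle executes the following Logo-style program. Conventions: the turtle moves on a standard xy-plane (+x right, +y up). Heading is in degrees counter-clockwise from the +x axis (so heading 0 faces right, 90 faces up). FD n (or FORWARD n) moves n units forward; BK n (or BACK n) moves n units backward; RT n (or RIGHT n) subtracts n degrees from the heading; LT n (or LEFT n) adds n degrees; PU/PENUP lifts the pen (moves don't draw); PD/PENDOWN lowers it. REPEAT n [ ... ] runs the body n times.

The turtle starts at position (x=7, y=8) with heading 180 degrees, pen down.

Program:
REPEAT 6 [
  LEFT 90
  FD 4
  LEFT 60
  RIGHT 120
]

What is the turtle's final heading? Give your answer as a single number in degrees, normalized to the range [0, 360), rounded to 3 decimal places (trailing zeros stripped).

Executing turtle program step by step:
Start: pos=(7,8), heading=180, pen down
REPEAT 6 [
  -- iteration 1/6 --
  LT 90: heading 180 -> 270
  FD 4: (7,8) -> (7,4) [heading=270, draw]
  LT 60: heading 270 -> 330
  RT 120: heading 330 -> 210
  -- iteration 2/6 --
  LT 90: heading 210 -> 300
  FD 4: (7,4) -> (9,0.536) [heading=300, draw]
  LT 60: heading 300 -> 0
  RT 120: heading 0 -> 240
  -- iteration 3/6 --
  LT 90: heading 240 -> 330
  FD 4: (9,0.536) -> (12.464,-1.464) [heading=330, draw]
  LT 60: heading 330 -> 30
  RT 120: heading 30 -> 270
  -- iteration 4/6 --
  LT 90: heading 270 -> 0
  FD 4: (12.464,-1.464) -> (16.464,-1.464) [heading=0, draw]
  LT 60: heading 0 -> 60
  RT 120: heading 60 -> 300
  -- iteration 5/6 --
  LT 90: heading 300 -> 30
  FD 4: (16.464,-1.464) -> (19.928,0.536) [heading=30, draw]
  LT 60: heading 30 -> 90
  RT 120: heading 90 -> 330
  -- iteration 6/6 --
  LT 90: heading 330 -> 60
  FD 4: (19.928,0.536) -> (21.928,4) [heading=60, draw]
  LT 60: heading 60 -> 120
  RT 120: heading 120 -> 0
]
Final: pos=(21.928,4), heading=0, 6 segment(s) drawn

Answer: 0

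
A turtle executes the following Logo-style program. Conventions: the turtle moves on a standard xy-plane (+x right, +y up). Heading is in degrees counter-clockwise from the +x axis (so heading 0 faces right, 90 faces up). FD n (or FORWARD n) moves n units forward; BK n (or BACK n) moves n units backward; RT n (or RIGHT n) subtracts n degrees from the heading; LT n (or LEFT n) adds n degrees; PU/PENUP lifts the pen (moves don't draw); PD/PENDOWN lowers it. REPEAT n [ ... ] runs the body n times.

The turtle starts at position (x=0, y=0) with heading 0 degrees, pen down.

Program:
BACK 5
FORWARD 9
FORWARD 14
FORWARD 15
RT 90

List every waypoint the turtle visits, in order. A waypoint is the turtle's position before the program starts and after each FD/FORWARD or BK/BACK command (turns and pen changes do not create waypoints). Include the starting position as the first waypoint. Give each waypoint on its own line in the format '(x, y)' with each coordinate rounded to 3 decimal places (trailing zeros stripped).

Answer: (0, 0)
(-5, 0)
(4, 0)
(18, 0)
(33, 0)

Derivation:
Executing turtle program step by step:
Start: pos=(0,0), heading=0, pen down
BK 5: (0,0) -> (-5,0) [heading=0, draw]
FD 9: (-5,0) -> (4,0) [heading=0, draw]
FD 14: (4,0) -> (18,0) [heading=0, draw]
FD 15: (18,0) -> (33,0) [heading=0, draw]
RT 90: heading 0 -> 270
Final: pos=(33,0), heading=270, 4 segment(s) drawn
Waypoints (5 total):
(0, 0)
(-5, 0)
(4, 0)
(18, 0)
(33, 0)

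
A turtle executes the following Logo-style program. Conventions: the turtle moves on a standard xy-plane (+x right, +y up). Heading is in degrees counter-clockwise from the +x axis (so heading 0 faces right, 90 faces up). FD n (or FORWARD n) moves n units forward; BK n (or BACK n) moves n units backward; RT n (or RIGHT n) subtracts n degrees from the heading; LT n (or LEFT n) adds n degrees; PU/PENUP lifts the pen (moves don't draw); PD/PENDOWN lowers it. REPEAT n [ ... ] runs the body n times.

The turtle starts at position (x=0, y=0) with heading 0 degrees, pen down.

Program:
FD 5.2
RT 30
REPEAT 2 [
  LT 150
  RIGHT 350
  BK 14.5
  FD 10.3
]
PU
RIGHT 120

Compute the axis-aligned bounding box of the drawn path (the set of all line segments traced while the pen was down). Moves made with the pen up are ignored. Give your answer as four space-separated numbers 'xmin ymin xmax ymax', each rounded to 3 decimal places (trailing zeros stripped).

Executing turtle program step by step:
Start: pos=(0,0), heading=0, pen down
FD 5.2: (0,0) -> (5.2,0) [heading=0, draw]
RT 30: heading 0 -> 330
REPEAT 2 [
  -- iteration 1/2 --
  LT 150: heading 330 -> 120
  RT 350: heading 120 -> 130
  BK 14.5: (5.2,0) -> (14.52,-11.108) [heading=130, draw]
  FD 10.3: (14.52,-11.108) -> (7.9,-3.217) [heading=130, draw]
  -- iteration 2/2 --
  LT 150: heading 130 -> 280
  RT 350: heading 280 -> 290
  BK 14.5: (7.9,-3.217) -> (2.94,10.408) [heading=290, draw]
  FD 10.3: (2.94,10.408) -> (6.463,0.729) [heading=290, draw]
]
PU: pen up
RT 120: heading 290 -> 170
Final: pos=(6.463,0.729), heading=170, 5 segment(s) drawn

Segment endpoints: x in {0, 2.94, 5.2, 6.463, 7.9, 14.52}, y in {-11.108, -3.217, 0, 0.729, 10.408}
xmin=0, ymin=-11.108, xmax=14.52, ymax=10.408

Answer: 0 -11.108 14.52 10.408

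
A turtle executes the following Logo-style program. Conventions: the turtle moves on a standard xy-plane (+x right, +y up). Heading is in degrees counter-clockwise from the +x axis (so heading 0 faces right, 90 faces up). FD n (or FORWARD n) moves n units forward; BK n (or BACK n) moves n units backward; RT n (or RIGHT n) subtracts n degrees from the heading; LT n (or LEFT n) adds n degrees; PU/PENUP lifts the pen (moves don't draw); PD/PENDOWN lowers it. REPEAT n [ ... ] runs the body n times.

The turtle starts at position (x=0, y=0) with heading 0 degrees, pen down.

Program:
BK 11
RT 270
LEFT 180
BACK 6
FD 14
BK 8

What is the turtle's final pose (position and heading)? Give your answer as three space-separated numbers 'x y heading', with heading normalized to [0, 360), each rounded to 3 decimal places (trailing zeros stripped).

Answer: -11 0 270

Derivation:
Executing turtle program step by step:
Start: pos=(0,0), heading=0, pen down
BK 11: (0,0) -> (-11,0) [heading=0, draw]
RT 270: heading 0 -> 90
LT 180: heading 90 -> 270
BK 6: (-11,0) -> (-11,6) [heading=270, draw]
FD 14: (-11,6) -> (-11,-8) [heading=270, draw]
BK 8: (-11,-8) -> (-11,0) [heading=270, draw]
Final: pos=(-11,0), heading=270, 4 segment(s) drawn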